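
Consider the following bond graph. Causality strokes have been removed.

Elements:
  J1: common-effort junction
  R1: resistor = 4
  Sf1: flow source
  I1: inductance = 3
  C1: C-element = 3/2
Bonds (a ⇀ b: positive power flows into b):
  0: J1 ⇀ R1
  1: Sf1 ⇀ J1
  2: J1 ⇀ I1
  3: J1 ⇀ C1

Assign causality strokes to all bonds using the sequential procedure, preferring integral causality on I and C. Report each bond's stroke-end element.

b1 |Sf1  (Sf1 (Sf) sets flow on bond)
b2 |I1  (prefer integral on I1)
b3 |J1  (C1 outputs effort q/C1)
b0 |R1  (J1: bond 3 brought effort, rest push out)

b0 stroke→R1
b1 stroke→Sf1
b2 stroke→I1
b3 stroke→J1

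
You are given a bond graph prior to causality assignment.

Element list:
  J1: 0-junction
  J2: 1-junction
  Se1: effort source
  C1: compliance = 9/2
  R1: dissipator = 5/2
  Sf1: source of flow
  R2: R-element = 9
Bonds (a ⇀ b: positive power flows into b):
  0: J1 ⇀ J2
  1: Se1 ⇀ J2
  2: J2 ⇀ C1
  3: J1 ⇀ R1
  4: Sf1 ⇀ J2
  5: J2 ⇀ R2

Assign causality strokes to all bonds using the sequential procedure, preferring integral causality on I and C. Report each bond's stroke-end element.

#1 |J2  (Se1: effort source, stroke at far end)
#4 |Sf1  (Sf1: flow source, stroke at near end)
#0 |J2  (J2 flow already set via bond 4)
#2 |J2  (J2: bond 4 brought flow, rest push out)
#5 |J2  (1-jn J2 has f-setter on 4)
#3 |J1  (closing 0-jn rule on J1)

b0 stroke at J2
b1 stroke at J2
b2 stroke at J2
b3 stroke at J1
b4 stroke at Sf1
b5 stroke at J2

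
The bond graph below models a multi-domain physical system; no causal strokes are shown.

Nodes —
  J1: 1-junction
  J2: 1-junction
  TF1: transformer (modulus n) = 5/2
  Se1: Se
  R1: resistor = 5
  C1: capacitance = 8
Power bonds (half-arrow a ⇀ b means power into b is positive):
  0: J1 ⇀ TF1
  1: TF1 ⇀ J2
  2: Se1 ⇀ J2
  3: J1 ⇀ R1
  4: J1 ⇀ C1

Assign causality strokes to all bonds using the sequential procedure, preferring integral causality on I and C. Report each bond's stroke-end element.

#2 stroke→J2  (source Se1 imposes e)
#1 stroke→TF1  (only one flow-in slot at J2)
#0 stroke→J1  (through TF1, causality passes straight; one stroke at TF1)
#4 stroke→J1  (prefer integral on C1)
#3 stroke→R1  (J1: last free bond brings flow in)

β0 |J1
β1 |TF1
β2 |J2
β3 |R1
β4 |J1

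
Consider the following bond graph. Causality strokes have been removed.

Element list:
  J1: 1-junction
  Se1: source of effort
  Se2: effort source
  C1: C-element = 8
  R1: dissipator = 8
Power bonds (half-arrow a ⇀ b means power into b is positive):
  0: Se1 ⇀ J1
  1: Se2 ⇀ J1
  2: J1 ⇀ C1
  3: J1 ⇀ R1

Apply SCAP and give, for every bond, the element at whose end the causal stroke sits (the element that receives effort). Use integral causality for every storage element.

bond 0 stroke→J1
bond 1 stroke→J1
bond 2 stroke→J1
bond 3 stroke→R1

#0 →J1  (source Se1 imposes e)
#1 →J1  (source Se2 imposes e)
#2 →J1  (C1: C, integral causality)
#3 →R1  (J1: last free bond brings flow in)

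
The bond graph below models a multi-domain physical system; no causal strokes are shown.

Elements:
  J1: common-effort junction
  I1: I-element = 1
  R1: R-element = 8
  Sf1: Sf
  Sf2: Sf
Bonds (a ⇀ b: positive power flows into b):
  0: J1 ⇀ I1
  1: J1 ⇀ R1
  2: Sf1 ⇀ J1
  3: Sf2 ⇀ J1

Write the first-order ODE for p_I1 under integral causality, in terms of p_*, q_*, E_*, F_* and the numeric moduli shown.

bond 2 →Sf1  (Sf1 fixes flow; stroke at Sf1)
bond 3 →Sf2  (Sf2: flow source, stroke at near end)
bond 0 →I1  (prefer integral on I1)
bond 1 →J1  (J1 needs exactly one e-in)

dp_I1/dt = 8*F_Sf1 + 8*F_Sf2 - 8*p_I1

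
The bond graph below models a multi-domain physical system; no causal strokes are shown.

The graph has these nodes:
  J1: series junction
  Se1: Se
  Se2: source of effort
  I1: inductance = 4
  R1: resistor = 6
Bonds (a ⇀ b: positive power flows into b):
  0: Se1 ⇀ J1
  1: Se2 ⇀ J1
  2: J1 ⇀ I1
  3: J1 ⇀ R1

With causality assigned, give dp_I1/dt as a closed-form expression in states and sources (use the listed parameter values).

b0 stroke→J1  (Se1 fixes effort; stroke away)
b1 stroke→J1  (Se2: effort source, stroke at far end)
b2 stroke→I1  (I1 integral (f out))
b3 stroke→J1  (J1 flow already set via bond 2)

dp_I1/dt = E_Se1 + E_Se2 - 3*p_I1/2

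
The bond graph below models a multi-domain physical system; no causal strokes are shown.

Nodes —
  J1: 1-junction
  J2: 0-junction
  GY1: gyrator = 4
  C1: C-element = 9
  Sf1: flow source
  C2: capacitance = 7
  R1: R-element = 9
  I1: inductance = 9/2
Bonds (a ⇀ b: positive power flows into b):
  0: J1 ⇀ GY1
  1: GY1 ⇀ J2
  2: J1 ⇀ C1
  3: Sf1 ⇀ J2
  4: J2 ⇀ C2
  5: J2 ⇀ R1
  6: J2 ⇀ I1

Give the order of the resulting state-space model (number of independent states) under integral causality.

β3 stroke→Sf1  (Sf1 fixes flow; stroke at Sf1)
β2 stroke→J1  (C1 integral (e out))
β0 stroke→GY1  (closing 1-jn rule on J1)
β1 stroke→GY1  (through GY1, causality inverts; strokes same side of GY1)
β4 stroke→J2  (C2 outputs effort q/C2)
β5 stroke→R1  (J2: bond 4 brought effort, rest push out)
β6 stroke→I1  (J2 effort already set via bond 4)

3  (C1, C2, I1 all integral)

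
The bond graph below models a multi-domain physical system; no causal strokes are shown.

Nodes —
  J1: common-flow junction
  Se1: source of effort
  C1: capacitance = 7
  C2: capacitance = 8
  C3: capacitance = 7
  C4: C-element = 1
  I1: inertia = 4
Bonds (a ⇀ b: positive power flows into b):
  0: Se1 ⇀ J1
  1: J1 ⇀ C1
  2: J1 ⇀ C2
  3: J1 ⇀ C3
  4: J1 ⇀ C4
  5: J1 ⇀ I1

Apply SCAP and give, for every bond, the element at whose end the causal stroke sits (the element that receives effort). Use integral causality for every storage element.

β0 stroke at J1  (Se1 fixes effort; stroke away)
β1 stroke at J1  (C1 integral (e out))
β2 stroke at J1  (C2 integral (e out))
β3 stroke at J1  (prefer integral on C3)
β4 stroke at J1  (C4 integral (e out))
β5 stroke at I1  (only one flow-in slot at J1)

β0 stroke→J1
β1 stroke→J1
β2 stroke→J1
β3 stroke→J1
β4 stroke→J1
β5 stroke→I1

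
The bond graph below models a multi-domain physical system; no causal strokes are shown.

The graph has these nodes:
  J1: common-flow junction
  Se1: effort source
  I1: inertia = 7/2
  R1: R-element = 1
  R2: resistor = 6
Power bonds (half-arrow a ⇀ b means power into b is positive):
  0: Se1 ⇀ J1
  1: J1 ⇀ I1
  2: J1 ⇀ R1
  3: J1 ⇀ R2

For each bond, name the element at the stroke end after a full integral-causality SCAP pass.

#0 stroke at J1  (source Se1 imposes e)
#1 stroke at I1  (prefer integral on I1)
#2 stroke at J1  (common-f at J1 fixed by 1)
#3 stroke at J1  (J1 flow already set via bond 1)

bond 0 stroke at J1
bond 1 stroke at I1
bond 2 stroke at J1
bond 3 stroke at J1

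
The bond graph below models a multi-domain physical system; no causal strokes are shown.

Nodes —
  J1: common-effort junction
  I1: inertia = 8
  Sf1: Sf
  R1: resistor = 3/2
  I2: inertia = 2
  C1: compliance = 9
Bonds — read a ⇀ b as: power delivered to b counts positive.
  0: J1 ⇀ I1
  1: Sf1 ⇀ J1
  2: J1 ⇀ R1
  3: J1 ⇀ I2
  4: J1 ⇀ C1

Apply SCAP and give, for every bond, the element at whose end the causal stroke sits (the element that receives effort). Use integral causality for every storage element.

β0 →I1
β1 →Sf1
β2 →R1
β3 →I2
β4 →J1

bond 1 stroke at Sf1  (Sf1 (Sf) sets flow on bond)
bond 0 stroke at I1  (I1 integral (f out))
bond 3 stroke at I2  (I2 integral (f out))
bond 4 stroke at J1  (C1: C, integral causality)
bond 2 stroke at R1  (common-e at J1 fixed by 4)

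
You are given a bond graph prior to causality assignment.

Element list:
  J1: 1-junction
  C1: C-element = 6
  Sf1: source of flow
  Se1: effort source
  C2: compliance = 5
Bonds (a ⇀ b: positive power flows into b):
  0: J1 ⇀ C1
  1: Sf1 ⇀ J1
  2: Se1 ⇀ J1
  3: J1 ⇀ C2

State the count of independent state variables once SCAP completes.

2  (C1, C2 all integral)

b1 stroke at Sf1  (source Sf1 imposes f)
b2 stroke at J1  (Se1: effort source, stroke at far end)
b0 stroke at J1  (J1: bond 1 brought flow, rest push out)
b3 stroke at J1  (common-f at J1 fixed by 1)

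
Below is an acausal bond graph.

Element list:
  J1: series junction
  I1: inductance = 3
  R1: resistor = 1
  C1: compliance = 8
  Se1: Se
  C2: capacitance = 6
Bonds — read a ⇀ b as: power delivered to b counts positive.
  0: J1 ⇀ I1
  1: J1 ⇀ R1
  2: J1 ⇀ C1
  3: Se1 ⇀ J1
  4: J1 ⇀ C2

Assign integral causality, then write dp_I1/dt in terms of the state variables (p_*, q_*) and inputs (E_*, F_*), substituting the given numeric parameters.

dp_I1/dt = E_Se1 - p_I1/3 - q_C1/8 - q_C2/6

β3 stroke at J1  (Se1 fixes effort; stroke away)
β0 stroke at I1  (I1 integral (f out))
β1 stroke at J1  (1-jn J1 has f-setter on 0)
β2 stroke at J1  (J1 flow already set via bond 0)
β4 stroke at J1  (common-f at J1 fixed by 0)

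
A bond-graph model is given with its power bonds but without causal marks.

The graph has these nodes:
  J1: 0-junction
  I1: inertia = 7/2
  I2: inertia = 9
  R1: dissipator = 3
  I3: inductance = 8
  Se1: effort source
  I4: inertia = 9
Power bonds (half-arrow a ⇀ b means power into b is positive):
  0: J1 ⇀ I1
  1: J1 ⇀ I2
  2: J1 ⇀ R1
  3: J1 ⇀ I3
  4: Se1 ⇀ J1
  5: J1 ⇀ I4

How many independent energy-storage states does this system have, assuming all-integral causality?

β4 stroke at J1  (Se1 fixes effort; stroke away)
β0 stroke at I1  (J1: bond 4 brought effort, rest push out)
β1 stroke at I2  (J1 effort already set via bond 4)
β2 stroke at R1  (J1 effort already set via bond 4)
β3 stroke at I3  (J1 effort already set via bond 4)
β5 stroke at I4  (J1: bond 4 brought effort, rest push out)

4  (I1, I2, I3, I4 all integral)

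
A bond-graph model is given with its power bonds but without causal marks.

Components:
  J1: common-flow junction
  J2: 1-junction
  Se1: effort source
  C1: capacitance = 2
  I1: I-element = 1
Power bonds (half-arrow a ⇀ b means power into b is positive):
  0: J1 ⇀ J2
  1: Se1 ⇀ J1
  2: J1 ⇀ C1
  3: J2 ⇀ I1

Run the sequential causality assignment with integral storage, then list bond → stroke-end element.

#0 |J2
#1 |J1
#2 |J1
#3 |I1

b1 stroke→J1  (Se1: effort source, stroke at far end)
b2 stroke→J1  (C1: C, integral causality)
b0 stroke→J2  (J1: last free bond brings flow in)
b3 stroke→I1  (closing 1-jn rule on J2)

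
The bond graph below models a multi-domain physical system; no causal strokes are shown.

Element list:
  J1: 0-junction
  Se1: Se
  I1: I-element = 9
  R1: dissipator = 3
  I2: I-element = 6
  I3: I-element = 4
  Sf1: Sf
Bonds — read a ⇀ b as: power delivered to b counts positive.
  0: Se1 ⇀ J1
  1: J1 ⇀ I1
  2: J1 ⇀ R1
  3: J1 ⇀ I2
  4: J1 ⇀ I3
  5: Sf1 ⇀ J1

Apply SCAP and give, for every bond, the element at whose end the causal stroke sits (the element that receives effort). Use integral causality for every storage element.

b0 stroke→J1
b1 stroke→I1
b2 stroke→R1
b3 stroke→I2
b4 stroke→I3
b5 stroke→Sf1

#0 stroke at J1  (Se1 fixes effort; stroke away)
#5 stroke at Sf1  (Sf1: flow source, stroke at near end)
#1 stroke at I1  (0-jn J1 has e-setter on 0)
#2 stroke at R1  (J1 effort already set via bond 0)
#3 stroke at I2  (J1: bond 0 brought effort, rest push out)
#4 stroke at I3  (common-e at J1 fixed by 0)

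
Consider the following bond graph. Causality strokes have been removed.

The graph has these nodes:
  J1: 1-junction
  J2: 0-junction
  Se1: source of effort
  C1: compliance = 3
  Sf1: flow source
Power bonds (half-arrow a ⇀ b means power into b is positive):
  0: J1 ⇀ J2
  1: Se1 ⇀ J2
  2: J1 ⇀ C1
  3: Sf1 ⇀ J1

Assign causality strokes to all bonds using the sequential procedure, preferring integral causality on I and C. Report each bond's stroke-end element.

bond 0 →J1
bond 1 →J2
bond 2 →J1
bond 3 →Sf1

bond 1 stroke→J2  (Se1 fixes effort; stroke away)
bond 3 stroke→Sf1  (Sf1 (Sf) sets flow on bond)
bond 0 stroke→J1  (1-jn J1 has f-setter on 3)
bond 2 stroke→J1  (J1 flow already set via bond 3)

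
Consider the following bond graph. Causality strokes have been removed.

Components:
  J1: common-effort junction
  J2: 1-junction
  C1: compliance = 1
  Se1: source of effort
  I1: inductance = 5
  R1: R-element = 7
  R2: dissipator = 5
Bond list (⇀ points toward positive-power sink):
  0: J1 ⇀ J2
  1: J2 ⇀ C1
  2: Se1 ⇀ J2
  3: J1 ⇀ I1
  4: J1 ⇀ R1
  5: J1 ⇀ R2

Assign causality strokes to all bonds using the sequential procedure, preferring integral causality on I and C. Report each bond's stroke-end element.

bond 2 →J2  (Se1 (Se) sets effort on bond)
bond 1 →J2  (C1: C, integral causality)
bond 0 →J1  (only one flow-in slot at J2)
bond 3 →I1  (common-e at J1 fixed by 0)
bond 4 →R1  (0-jn J1 has e-setter on 0)
bond 5 →R2  (J1: bond 0 brought effort, rest push out)

β0 |J1
β1 |J2
β2 |J2
β3 |I1
β4 |R1
β5 |R2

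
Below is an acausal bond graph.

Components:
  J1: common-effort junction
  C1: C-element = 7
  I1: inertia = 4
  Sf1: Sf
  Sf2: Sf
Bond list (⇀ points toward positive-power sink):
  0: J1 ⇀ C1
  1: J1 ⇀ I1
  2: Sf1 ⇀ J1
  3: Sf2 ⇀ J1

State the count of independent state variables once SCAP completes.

2  (C1, I1 all integral)

β2 stroke at Sf1  (Sf1 (Sf) sets flow on bond)
β3 stroke at Sf2  (source Sf2 imposes f)
β0 stroke at J1  (C1 outputs effort q/C1)
β1 stroke at I1  (J1: bond 0 brought effort, rest push out)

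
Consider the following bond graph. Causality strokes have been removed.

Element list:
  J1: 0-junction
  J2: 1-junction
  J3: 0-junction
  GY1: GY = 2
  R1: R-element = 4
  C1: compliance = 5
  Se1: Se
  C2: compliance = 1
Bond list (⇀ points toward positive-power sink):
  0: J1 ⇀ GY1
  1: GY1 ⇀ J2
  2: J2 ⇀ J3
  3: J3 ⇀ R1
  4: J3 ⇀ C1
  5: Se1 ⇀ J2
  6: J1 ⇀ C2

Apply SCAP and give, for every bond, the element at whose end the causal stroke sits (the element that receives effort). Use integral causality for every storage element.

#0 →GY1
#1 →GY1
#2 →J2
#3 →R1
#4 →J3
#5 →J2
#6 →J1

#5 stroke at J2  (source Se1 imposes e)
#4 stroke at J3  (C1: C, integral causality)
#2 stroke at J2  (J3: bond 4 brought effort, rest push out)
#3 stroke at R1  (0-jn J3 has e-setter on 4)
#1 stroke at GY1  (J2: last free bond brings flow in)
#0 stroke at GY1  (GY1: gyrator matches bond 1)
#6 stroke at J1  (J1: last free bond brings effort in)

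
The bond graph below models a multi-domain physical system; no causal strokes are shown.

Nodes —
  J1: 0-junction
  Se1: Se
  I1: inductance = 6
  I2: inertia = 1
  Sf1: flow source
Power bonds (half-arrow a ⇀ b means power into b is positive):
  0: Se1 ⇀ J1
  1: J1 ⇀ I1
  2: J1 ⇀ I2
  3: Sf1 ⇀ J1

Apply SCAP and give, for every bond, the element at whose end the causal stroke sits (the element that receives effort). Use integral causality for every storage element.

bond 0 stroke→J1
bond 1 stroke→I1
bond 2 stroke→I2
bond 3 stroke→Sf1

#0 stroke→J1  (source Se1 imposes e)
#3 stroke→Sf1  (source Sf1 imposes f)
#1 stroke→I1  (0-jn J1 has e-setter on 0)
#2 stroke→I2  (J1 effort already set via bond 0)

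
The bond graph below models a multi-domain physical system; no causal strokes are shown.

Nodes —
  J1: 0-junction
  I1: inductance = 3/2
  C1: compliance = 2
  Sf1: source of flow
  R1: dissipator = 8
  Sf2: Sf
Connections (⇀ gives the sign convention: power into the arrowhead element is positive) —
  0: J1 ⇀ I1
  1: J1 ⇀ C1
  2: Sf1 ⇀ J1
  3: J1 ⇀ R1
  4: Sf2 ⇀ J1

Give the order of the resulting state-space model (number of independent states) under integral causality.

2  (C1, I1 all integral)

bond 2 |Sf1  (Sf1 fixes flow; stroke at Sf1)
bond 4 |Sf2  (Sf2 fixes flow; stroke at Sf2)
bond 0 |I1  (I1 integral (f out))
bond 1 |J1  (prefer integral on C1)
bond 3 |R1  (common-e at J1 fixed by 1)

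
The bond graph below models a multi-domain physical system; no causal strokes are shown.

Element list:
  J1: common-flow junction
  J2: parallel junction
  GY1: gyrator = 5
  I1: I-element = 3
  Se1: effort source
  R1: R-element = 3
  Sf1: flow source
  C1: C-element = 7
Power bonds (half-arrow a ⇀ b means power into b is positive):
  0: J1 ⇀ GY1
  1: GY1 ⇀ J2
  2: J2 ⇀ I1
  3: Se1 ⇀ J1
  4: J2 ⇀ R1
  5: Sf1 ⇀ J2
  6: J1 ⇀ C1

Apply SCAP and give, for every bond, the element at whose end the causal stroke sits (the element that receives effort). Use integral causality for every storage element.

β3 |J1  (Se1 (Se) sets effort on bond)
β5 |Sf1  (source Sf1 imposes f)
β2 |I1  (I1 outputs flow p/I1)
β6 |J1  (prefer integral on C1)
β0 |GY1  (only one flow-in slot at J1)
β1 |GY1  (through GY1, causality inverts; strokes same side of GY1)
β4 |J2  (J2 needs exactly one e-in)

b0 →GY1
b1 →GY1
b2 →I1
b3 →J1
b4 →J2
b5 →Sf1
b6 →J1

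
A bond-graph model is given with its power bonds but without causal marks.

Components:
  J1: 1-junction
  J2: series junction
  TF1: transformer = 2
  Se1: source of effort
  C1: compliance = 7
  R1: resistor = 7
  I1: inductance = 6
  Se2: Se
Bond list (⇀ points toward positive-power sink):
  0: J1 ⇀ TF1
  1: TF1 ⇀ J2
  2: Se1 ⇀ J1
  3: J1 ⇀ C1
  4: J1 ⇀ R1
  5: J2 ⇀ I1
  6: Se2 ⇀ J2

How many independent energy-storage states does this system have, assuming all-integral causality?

2  (C1, I1 all integral)

#2 stroke→J1  (Se1 (Se) sets effort on bond)
#6 stroke→J2  (Se2 (Se) sets effort on bond)
#3 stroke→J1  (C1: C, integral causality)
#5 stroke→I1  (I1 outputs flow p/I1)
#1 stroke→J2  (J2 flow already set via bond 5)
#0 stroke→TF1  (through TF1, causality passes straight; one stroke at TF1)
#4 stroke→J1  (common-f at J1 fixed by 0)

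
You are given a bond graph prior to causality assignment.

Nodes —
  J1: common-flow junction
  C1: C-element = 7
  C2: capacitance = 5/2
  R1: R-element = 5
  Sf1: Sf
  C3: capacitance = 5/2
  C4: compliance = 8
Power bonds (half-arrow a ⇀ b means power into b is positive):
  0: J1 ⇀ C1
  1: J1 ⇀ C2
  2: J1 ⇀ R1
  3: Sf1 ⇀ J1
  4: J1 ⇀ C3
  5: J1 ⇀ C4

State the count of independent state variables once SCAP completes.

4  (C1, C2, C3, C4 all integral)

β3 stroke at Sf1  (Sf1 (Sf) sets flow on bond)
β0 stroke at J1  (J1: bond 3 brought flow, rest push out)
β1 stroke at J1  (J1 flow already set via bond 3)
β2 stroke at J1  (common-f at J1 fixed by 3)
β4 stroke at J1  (1-jn J1 has f-setter on 3)
β5 stroke at J1  (J1 flow already set via bond 3)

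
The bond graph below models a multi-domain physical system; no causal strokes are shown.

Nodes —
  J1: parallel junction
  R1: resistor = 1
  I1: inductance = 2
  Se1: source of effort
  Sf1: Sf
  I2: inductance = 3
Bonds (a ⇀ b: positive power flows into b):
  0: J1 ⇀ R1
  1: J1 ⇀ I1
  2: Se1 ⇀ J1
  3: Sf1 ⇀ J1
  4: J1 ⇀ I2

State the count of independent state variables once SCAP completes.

b2 |J1  (source Se1 imposes e)
b3 |Sf1  (source Sf1 imposes f)
b0 |R1  (0-jn J1 has e-setter on 2)
b1 |I1  (0-jn J1 has e-setter on 2)
b4 |I2  (J1 effort already set via bond 2)

2  (I1, I2 all integral)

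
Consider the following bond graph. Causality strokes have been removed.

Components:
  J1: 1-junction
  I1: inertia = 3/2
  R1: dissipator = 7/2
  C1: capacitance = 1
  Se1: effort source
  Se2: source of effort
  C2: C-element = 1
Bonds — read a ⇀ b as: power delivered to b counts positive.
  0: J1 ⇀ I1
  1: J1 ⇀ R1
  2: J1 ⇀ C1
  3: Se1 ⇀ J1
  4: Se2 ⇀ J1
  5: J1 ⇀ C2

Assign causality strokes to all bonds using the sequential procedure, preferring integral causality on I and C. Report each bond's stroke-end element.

bond 0 |I1
bond 1 |J1
bond 2 |J1
bond 3 |J1
bond 4 |J1
bond 5 |J1

#3 |J1  (Se1: effort source, stroke at far end)
#4 |J1  (source Se2 imposes e)
#0 |I1  (I1 integral (f out))
#1 |J1  (1-jn J1 has f-setter on 0)
#2 |J1  (common-f at J1 fixed by 0)
#5 |J1  (common-f at J1 fixed by 0)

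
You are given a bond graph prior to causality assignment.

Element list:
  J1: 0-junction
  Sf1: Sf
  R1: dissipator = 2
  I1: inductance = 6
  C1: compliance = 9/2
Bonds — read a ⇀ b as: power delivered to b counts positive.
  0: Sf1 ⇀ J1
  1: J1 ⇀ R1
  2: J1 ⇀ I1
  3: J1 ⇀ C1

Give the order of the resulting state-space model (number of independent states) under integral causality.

b0 stroke at Sf1  (Sf1: flow source, stroke at near end)
b2 stroke at I1  (I1 outputs flow p/I1)
b3 stroke at J1  (C1: C, integral causality)
b1 stroke at R1  (common-e at J1 fixed by 3)

2  (C1, I1 all integral)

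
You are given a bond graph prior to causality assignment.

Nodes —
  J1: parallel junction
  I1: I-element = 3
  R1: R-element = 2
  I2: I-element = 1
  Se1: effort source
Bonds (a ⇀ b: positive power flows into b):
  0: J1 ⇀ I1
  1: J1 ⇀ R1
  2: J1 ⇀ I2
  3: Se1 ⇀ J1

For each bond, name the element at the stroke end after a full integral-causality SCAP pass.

#3 stroke at J1  (Se1 fixes effort; stroke away)
#0 stroke at I1  (J1: bond 3 brought effort, rest push out)
#1 stroke at R1  (0-jn J1 has e-setter on 3)
#2 stroke at I2  (J1: bond 3 brought effort, rest push out)

#0 stroke at I1
#1 stroke at R1
#2 stroke at I2
#3 stroke at J1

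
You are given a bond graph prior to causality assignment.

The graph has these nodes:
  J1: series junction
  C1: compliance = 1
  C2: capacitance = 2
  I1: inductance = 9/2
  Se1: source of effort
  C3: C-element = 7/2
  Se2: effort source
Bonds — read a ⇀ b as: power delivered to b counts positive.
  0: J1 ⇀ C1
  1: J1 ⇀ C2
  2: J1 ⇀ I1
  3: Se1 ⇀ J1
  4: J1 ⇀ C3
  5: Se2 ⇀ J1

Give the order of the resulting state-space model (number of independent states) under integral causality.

β3 →J1  (Se1 fixes effort; stroke away)
β5 →J1  (source Se2 imposes e)
β0 →J1  (C1: C, integral causality)
β1 →J1  (C2: C, integral causality)
β2 →I1  (I1: I, integral causality)
β4 →J1  (common-f at J1 fixed by 2)

4  (C1, C2, C3, I1 all integral)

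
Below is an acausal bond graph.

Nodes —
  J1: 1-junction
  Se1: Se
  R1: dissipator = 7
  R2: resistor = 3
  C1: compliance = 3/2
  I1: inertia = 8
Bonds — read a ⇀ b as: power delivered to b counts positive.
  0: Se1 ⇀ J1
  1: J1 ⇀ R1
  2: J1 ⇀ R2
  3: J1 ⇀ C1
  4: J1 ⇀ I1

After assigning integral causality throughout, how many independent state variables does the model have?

β0 stroke at J1  (Se1: effort source, stroke at far end)
β3 stroke at J1  (C1 integral (e out))
β4 stroke at I1  (I1: I, integral causality)
β1 stroke at J1  (J1: bond 4 brought flow, rest push out)
β2 stroke at J1  (1-jn J1 has f-setter on 4)

2  (C1, I1 all integral)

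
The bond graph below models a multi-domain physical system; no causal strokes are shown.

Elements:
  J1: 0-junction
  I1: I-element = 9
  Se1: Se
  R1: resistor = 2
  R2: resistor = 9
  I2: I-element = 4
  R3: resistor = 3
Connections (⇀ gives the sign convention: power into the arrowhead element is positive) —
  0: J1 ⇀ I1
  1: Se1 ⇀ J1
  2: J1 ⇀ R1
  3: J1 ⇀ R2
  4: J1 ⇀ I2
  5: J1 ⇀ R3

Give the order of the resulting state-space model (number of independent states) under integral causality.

#1 →J1  (Se1 fixes effort; stroke away)
#0 →I1  (J1: bond 1 brought effort, rest push out)
#2 →R1  (J1: bond 1 brought effort, rest push out)
#3 →R2  (common-e at J1 fixed by 1)
#4 →I2  (0-jn J1 has e-setter on 1)
#5 →R3  (J1: bond 1 brought effort, rest push out)

2  (I1, I2 all integral)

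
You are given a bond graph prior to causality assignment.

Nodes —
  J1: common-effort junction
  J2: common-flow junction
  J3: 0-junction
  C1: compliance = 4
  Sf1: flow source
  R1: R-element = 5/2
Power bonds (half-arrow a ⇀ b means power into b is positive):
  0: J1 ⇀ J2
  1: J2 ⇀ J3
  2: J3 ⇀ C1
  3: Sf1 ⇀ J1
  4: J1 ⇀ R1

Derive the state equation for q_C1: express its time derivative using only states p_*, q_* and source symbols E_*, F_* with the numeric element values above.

dq_C1/dt = F_Sf1 - q_C1/10

β3 →Sf1  (Sf1 fixes flow; stroke at Sf1)
β2 →J3  (C1 outputs effort q/C1)
β1 →J2  (common-e at J3 fixed by 2)
β0 →J1  (closing 1-jn rule on J2)
β4 →R1  (0-jn J1 has e-setter on 0)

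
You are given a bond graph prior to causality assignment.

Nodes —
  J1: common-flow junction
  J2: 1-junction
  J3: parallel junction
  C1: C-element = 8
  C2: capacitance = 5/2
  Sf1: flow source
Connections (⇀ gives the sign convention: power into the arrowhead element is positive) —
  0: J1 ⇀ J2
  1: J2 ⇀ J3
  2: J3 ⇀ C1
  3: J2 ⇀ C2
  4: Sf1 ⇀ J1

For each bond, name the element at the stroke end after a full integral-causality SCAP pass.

β4 stroke→Sf1  (Sf1 fixes flow; stroke at Sf1)
β0 stroke→J1  (J1 flow already set via bond 4)
β1 stroke→J2  (common-f at J2 fixed by 0)
β3 stroke→J2  (common-f at J2 fixed by 0)
β2 stroke→J3  (only one effort-in slot at J3)

β0 stroke→J1
β1 stroke→J2
β2 stroke→J3
β3 stroke→J2
β4 stroke→Sf1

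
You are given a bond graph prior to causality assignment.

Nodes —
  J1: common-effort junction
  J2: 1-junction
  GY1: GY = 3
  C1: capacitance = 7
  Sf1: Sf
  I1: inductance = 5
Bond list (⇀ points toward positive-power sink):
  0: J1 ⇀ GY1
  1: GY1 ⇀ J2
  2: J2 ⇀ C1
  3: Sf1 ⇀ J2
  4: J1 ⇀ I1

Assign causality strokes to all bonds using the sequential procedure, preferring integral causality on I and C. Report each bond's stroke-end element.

β0 stroke at J1
β1 stroke at J2
β2 stroke at J2
β3 stroke at Sf1
β4 stroke at I1

β3 stroke→Sf1  (Sf1: flow source, stroke at near end)
β1 stroke→J2  (1-jn J2 has f-setter on 3)
β2 stroke→J2  (J2: bond 3 brought flow, rest push out)
β0 stroke→J1  (GY1: gyrator matches bond 1)
β4 stroke→I1  (J1: bond 0 brought effort, rest push out)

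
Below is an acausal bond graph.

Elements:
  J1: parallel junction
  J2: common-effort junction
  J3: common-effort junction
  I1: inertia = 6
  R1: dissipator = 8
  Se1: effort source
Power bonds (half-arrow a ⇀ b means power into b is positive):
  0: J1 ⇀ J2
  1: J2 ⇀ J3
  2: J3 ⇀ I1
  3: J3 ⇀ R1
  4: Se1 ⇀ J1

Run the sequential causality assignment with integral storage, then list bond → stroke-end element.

b0 |J2
b1 |J3
b2 |I1
b3 |R1
b4 |J1

#4 stroke at J1  (Se1 (Se) sets effort on bond)
#0 stroke at J2  (0-jn J1 has e-setter on 4)
#1 stroke at J3  (0-jn J2 has e-setter on 0)
#2 stroke at I1  (J3: bond 1 brought effort, rest push out)
#3 stroke at R1  (0-jn J3 has e-setter on 1)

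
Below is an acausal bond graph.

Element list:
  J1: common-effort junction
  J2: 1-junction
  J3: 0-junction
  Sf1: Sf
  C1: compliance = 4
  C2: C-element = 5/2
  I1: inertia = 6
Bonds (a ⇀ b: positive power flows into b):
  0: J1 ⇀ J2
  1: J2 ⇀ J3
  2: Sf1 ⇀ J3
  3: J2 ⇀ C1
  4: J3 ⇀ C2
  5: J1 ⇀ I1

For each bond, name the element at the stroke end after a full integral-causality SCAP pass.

b0 →J1
b1 →J2
b2 →Sf1
b3 →J2
b4 →J3
b5 →I1

β2 stroke→Sf1  (Sf1 (Sf) sets flow on bond)
β3 stroke→J2  (C1: C, integral causality)
β4 stroke→J3  (prefer integral on C2)
β1 stroke→J2  (J3: bond 4 brought effort, rest push out)
β0 stroke→J1  (J2: last free bond brings flow in)
β5 stroke→I1  (J1 effort already set via bond 0)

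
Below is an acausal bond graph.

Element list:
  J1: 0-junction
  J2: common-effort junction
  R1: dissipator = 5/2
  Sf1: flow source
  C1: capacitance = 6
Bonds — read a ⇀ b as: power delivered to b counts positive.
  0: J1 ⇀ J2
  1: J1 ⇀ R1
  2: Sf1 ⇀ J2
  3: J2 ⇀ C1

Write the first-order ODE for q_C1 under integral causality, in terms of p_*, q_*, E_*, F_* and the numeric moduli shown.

dq_C1/dt = F_Sf1 - q_C1/15

#2 |Sf1  (source Sf1 imposes f)
#3 |J2  (C1: C, integral causality)
#0 |J1  (common-e at J2 fixed by 3)
#1 |R1  (J1 effort already set via bond 0)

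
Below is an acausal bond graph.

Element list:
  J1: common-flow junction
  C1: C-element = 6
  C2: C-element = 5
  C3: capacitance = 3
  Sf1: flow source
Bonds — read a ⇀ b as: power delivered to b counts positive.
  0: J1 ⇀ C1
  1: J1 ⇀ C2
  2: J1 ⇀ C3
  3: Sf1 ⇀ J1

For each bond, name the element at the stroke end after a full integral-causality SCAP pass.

#3 |Sf1  (Sf1: flow source, stroke at near end)
#0 |J1  (common-f at J1 fixed by 3)
#1 |J1  (1-jn J1 has f-setter on 3)
#2 |J1  (J1 flow already set via bond 3)

#0 stroke→J1
#1 stroke→J1
#2 stroke→J1
#3 stroke→Sf1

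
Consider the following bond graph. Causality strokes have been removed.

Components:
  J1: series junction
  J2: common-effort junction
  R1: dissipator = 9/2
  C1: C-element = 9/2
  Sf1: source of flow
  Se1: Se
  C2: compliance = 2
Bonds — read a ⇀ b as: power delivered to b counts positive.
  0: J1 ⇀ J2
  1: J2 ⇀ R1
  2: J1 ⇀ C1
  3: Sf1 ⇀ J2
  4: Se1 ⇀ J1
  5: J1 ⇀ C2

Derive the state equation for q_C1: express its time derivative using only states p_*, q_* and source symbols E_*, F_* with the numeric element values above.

dq_C1/dt = 2*E_Se1/9 - F_Sf1 - 4*q_C1/81 - q_C2/9

bond 3 |Sf1  (Sf1 (Sf) sets flow on bond)
bond 4 |J1  (Se1: effort source, stroke at far end)
bond 2 |J1  (prefer integral on C1)
bond 5 |J1  (prefer integral on C2)
bond 0 |J2  (only one flow-in slot at J1)
bond 1 |R1  (J2: bond 0 brought effort, rest push out)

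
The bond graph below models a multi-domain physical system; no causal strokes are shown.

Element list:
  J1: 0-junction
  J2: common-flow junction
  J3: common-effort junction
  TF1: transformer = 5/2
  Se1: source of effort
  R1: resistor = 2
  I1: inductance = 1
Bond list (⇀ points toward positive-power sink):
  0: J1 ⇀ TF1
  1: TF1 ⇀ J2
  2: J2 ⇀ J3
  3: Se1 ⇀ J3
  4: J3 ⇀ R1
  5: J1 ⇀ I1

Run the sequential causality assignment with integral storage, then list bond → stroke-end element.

#3 stroke→J3  (Se1: effort source, stroke at far end)
#2 stroke→J2  (J3: bond 3 brought effort, rest push out)
#4 stroke→R1  (common-e at J3 fixed by 3)
#1 stroke→TF1  (J2 needs exactly one f-in)
#0 stroke→J1  (through TF1, causality passes straight; one stroke at TF1)
#5 stroke→I1  (common-e at J1 fixed by 0)

#0 |J1
#1 |TF1
#2 |J2
#3 |J3
#4 |R1
#5 |I1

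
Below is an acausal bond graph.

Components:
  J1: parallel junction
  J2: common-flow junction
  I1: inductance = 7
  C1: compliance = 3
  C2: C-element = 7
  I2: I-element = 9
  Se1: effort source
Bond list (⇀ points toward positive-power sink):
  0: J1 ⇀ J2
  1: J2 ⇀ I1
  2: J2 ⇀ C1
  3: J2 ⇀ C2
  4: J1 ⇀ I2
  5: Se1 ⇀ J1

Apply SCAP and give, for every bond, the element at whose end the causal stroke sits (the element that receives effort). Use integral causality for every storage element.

β0 |J2
β1 |I1
β2 |J2
β3 |J2
β4 |I2
β5 |J1

#5 |J1  (Se1: effort source, stroke at far end)
#0 |J2  (0-jn J1 has e-setter on 5)
#4 |I2  (common-e at J1 fixed by 5)
#1 |I1  (I1: I, integral causality)
#2 |J2  (J2 flow already set via bond 1)
#3 |J2  (J2 flow already set via bond 1)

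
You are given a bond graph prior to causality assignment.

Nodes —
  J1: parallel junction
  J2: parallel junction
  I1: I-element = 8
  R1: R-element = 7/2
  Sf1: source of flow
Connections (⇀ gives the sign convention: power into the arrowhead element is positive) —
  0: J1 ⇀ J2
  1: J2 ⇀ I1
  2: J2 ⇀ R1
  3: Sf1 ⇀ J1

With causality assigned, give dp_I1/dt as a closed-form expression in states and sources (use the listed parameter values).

b3 stroke→Sf1  (Sf1 (Sf) sets flow on bond)
b0 stroke→J1  (closing 0-jn rule on J1)
b1 stroke→I1  (I1 outputs flow p/I1)
b2 stroke→J2  (only one effort-in slot at J2)

dp_I1/dt = 7*F_Sf1/2 - 7*p_I1/16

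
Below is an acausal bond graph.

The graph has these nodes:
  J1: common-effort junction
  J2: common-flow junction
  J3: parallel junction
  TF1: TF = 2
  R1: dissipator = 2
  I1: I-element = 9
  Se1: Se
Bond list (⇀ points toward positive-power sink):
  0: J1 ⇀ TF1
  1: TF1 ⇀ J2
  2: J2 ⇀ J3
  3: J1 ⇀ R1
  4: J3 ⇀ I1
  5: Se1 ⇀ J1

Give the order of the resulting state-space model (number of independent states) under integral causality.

bond 5 stroke at J1  (Se1 fixes effort; stroke away)
bond 0 stroke at TF1  (J1 effort already set via bond 5)
bond 3 stroke at R1  (J1 effort already set via bond 5)
bond 1 stroke at J2  (TF1: transformer flips bond 0)
bond 2 stroke at J3  (J2: last free bond brings flow in)
bond 4 stroke at I1  (J3: bond 2 brought effort, rest push out)

1  (I1 all integral)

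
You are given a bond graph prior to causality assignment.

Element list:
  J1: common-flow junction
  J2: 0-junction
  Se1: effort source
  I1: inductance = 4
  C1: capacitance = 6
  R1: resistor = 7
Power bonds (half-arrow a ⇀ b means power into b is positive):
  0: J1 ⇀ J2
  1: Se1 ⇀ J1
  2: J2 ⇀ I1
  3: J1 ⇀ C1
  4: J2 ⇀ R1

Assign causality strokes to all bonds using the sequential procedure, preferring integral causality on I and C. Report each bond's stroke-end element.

bond 0 stroke at J2
bond 1 stroke at J1
bond 2 stroke at I1
bond 3 stroke at J1
bond 4 stroke at R1

#1 stroke→J1  (Se1 fixes effort; stroke away)
#2 stroke→I1  (prefer integral on I1)
#3 stroke→J1  (C1 outputs effort q/C1)
#0 stroke→J2  (J1: last free bond brings flow in)
#4 stroke→R1  (common-e at J2 fixed by 0)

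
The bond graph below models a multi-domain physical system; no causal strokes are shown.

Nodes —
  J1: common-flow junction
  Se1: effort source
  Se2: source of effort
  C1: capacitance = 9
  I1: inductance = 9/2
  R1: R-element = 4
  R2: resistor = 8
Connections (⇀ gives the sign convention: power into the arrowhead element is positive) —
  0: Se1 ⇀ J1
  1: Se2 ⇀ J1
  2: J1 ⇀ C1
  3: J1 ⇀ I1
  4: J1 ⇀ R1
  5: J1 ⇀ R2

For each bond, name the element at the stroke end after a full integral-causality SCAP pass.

b0 |J1  (Se1 (Se) sets effort on bond)
b1 |J1  (Se2 (Se) sets effort on bond)
b2 |J1  (C1: C, integral causality)
b3 |I1  (prefer integral on I1)
b4 |J1  (J1 flow already set via bond 3)
b5 |J1  (J1 flow already set via bond 3)

b0 |J1
b1 |J1
b2 |J1
b3 |I1
b4 |J1
b5 |J1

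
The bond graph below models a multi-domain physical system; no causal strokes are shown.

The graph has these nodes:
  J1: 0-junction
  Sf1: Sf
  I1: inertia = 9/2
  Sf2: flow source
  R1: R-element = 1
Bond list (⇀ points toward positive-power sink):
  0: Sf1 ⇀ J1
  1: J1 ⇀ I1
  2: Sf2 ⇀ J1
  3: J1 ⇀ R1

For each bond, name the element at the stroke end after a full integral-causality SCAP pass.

b0 →Sf1
b1 →I1
b2 →Sf2
b3 →J1

β0 →Sf1  (Sf1 fixes flow; stroke at Sf1)
β2 →Sf2  (Sf2 fixes flow; stroke at Sf2)
β1 →I1  (I1: I, integral causality)
β3 →J1  (closing 0-jn rule on J1)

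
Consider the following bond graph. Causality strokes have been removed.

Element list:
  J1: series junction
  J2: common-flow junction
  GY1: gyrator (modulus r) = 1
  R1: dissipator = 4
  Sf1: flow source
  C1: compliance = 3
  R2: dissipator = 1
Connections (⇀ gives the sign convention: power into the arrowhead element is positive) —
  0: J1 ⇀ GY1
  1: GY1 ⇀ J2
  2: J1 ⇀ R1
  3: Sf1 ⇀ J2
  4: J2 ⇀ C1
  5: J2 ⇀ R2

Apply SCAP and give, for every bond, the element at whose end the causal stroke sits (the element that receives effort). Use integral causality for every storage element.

#3 →Sf1  (Sf1: flow source, stroke at near end)
#1 →J2  (J2 flow already set via bond 3)
#4 →J2  (J2: bond 3 brought flow, rest push out)
#5 →J2  (1-jn J2 has f-setter on 3)
#0 →J1  (GY1: gyrator matches bond 1)
#2 →R1  (J1: last free bond brings flow in)

bond 0 |J1
bond 1 |J2
bond 2 |R1
bond 3 |Sf1
bond 4 |J2
bond 5 |J2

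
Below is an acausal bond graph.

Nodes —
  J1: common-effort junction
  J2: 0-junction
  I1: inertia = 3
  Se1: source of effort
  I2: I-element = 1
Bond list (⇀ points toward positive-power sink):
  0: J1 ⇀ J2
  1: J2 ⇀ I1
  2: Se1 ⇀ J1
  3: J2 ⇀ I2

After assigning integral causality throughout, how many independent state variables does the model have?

2  (I1, I2 all integral)

β2 →J1  (Se1 fixes effort; stroke away)
β0 →J2  (common-e at J1 fixed by 2)
β1 →I1  (0-jn J2 has e-setter on 0)
β3 →I2  (common-e at J2 fixed by 0)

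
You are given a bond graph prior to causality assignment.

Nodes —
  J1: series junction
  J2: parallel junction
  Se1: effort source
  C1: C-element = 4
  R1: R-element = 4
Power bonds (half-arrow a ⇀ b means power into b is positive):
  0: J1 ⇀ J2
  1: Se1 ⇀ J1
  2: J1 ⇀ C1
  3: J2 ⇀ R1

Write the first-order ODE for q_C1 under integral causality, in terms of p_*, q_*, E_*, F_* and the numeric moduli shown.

β1 stroke at J1  (Se1 fixes effort; stroke away)
β2 stroke at J1  (C1 integral (e out))
β0 stroke at J2  (only one flow-in slot at J1)
β3 stroke at R1  (J2: bond 0 brought effort, rest push out)

dq_C1/dt = E_Se1/4 - q_C1/16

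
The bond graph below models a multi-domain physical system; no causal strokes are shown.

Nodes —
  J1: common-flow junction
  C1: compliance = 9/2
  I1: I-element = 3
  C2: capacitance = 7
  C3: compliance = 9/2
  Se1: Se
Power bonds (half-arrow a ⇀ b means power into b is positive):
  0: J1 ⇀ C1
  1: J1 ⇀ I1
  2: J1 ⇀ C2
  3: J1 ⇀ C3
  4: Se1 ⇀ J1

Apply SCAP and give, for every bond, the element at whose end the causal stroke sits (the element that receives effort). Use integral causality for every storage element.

β4 |J1  (Se1 (Se) sets effort on bond)
β0 |J1  (C1 outputs effort q/C1)
β1 |I1  (I1 integral (f out))
β2 |J1  (1-jn J1 has f-setter on 1)
β3 |J1  (common-f at J1 fixed by 1)

#0 stroke→J1
#1 stroke→I1
#2 stroke→J1
#3 stroke→J1
#4 stroke→J1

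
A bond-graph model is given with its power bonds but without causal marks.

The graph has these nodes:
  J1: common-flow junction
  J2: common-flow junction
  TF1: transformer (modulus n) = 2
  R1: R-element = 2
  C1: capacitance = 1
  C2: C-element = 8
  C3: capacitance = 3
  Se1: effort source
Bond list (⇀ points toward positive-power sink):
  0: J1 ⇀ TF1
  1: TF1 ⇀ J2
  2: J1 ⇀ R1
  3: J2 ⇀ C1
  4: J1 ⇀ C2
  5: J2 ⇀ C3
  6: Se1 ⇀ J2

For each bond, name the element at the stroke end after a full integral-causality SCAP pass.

b0 stroke at J1
b1 stroke at TF1
b2 stroke at R1
b3 stroke at J2
b4 stroke at J1
b5 stroke at J2
b6 stroke at J2

bond 6 |J2  (Se1 (Se) sets effort on bond)
bond 3 |J2  (C1 integral (e out))
bond 4 |J1  (C2 integral (e out))
bond 5 |J2  (C3 integral (e out))
bond 1 |TF1  (only one flow-in slot at J2)
bond 0 |J1  (TF TF1: opposite of bond 1)
bond 2 |R1  (J1: last free bond brings flow in)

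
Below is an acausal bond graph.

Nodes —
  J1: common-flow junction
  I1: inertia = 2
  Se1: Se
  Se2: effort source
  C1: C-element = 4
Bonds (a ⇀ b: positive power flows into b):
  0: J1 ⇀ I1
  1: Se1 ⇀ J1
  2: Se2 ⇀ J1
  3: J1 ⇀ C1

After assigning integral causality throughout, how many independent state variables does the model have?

2  (C1, I1 all integral)

#1 stroke→J1  (Se1 fixes effort; stroke away)
#2 stroke→J1  (Se2 fixes effort; stroke away)
#0 stroke→I1  (prefer integral on I1)
#3 stroke→J1  (J1: bond 0 brought flow, rest push out)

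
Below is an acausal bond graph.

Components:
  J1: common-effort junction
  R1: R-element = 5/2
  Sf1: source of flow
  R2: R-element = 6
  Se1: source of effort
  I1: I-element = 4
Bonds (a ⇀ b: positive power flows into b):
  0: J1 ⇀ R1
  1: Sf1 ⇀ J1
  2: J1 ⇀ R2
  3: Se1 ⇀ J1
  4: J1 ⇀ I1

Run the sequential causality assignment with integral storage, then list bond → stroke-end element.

#1 |Sf1  (Sf1 fixes flow; stroke at Sf1)
#3 |J1  (Se1: effort source, stroke at far end)
#0 |R1  (0-jn J1 has e-setter on 3)
#2 |R2  (J1 effort already set via bond 3)
#4 |I1  (0-jn J1 has e-setter on 3)

#0 →R1
#1 →Sf1
#2 →R2
#3 →J1
#4 →I1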